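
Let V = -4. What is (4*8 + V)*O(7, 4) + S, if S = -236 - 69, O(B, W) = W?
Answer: -193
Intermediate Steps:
S = -305
(4*8 + V)*O(7, 4) + S = (4*8 - 4)*4 - 305 = (32 - 4)*4 - 305 = 28*4 - 305 = 112 - 305 = -193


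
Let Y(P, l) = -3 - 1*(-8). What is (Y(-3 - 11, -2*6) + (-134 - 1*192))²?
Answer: 103041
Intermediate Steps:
Y(P, l) = 5 (Y(P, l) = -3 + 8 = 5)
(Y(-3 - 11, -2*6) + (-134 - 1*192))² = (5 + (-134 - 1*192))² = (5 + (-134 - 192))² = (5 - 326)² = (-321)² = 103041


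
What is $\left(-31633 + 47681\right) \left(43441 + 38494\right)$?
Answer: $1314892880$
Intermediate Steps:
$\left(-31633 + 47681\right) \left(43441 + 38494\right) = 16048 \cdot 81935 = 1314892880$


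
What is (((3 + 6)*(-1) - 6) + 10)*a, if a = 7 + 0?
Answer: -35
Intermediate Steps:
a = 7
(((3 + 6)*(-1) - 6) + 10)*a = (((3 + 6)*(-1) - 6) + 10)*7 = ((9*(-1) - 6) + 10)*7 = ((-9 - 6) + 10)*7 = (-15 + 10)*7 = -5*7 = -35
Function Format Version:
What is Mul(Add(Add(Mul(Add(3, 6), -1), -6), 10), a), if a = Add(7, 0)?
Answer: -35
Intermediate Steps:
a = 7
Mul(Add(Add(Mul(Add(3, 6), -1), -6), 10), a) = Mul(Add(Add(Mul(Add(3, 6), -1), -6), 10), 7) = Mul(Add(Add(Mul(9, -1), -6), 10), 7) = Mul(Add(Add(-9, -6), 10), 7) = Mul(Add(-15, 10), 7) = Mul(-5, 7) = -35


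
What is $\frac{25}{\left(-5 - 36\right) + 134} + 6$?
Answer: $\frac{583}{93} \approx 6.2688$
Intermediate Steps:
$\frac{25}{\left(-5 - 36\right) + 134} + 6 = \frac{25}{-41 + 134} + 6 = \frac{25}{93} + 6 = \frac{583}{93}$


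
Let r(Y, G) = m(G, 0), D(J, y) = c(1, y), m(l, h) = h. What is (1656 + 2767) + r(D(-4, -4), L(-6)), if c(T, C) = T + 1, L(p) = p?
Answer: 4423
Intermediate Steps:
c(T, C) = 1 + T
D(J, y) = 2 (D(J, y) = 1 + 1 = 2)
r(Y, G) = 0
(1656 + 2767) + r(D(-4, -4), L(-6)) = (1656 + 2767) + 0 = 4423 + 0 = 4423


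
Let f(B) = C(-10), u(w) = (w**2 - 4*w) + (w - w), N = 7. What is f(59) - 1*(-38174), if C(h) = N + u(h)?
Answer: 38321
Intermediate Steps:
u(w) = w**2 - 4*w (u(w) = (w**2 - 4*w) + 0 = w**2 - 4*w)
C(h) = 7 + h*(-4 + h)
f(B) = 147 (f(B) = 7 - 10*(-4 - 10) = 7 - 10*(-14) = 7 + 140 = 147)
f(59) - 1*(-38174) = 147 - 1*(-38174) = 147 + 38174 = 38321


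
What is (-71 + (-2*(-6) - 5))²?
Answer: 4096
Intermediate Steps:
(-71 + (-2*(-6) - 5))² = (-71 + (12 - 5))² = (-71 + 7)² = (-64)² = 4096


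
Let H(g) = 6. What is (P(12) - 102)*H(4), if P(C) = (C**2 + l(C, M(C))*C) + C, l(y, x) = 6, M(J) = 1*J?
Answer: 756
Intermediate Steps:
M(J) = J
P(C) = C**2 + 7*C (P(C) = (C**2 + 6*C) + C = C**2 + 7*C)
(P(12) - 102)*H(4) = (12*(7 + 12) - 102)*6 = (12*19 - 102)*6 = (228 - 102)*6 = 126*6 = 756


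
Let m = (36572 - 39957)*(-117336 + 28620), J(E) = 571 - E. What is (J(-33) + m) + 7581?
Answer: 300311845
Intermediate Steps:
m = 300303660 (m = -3385*(-88716) = 300303660)
(J(-33) + m) + 7581 = ((571 - 1*(-33)) + 300303660) + 7581 = ((571 + 33) + 300303660) + 7581 = (604 + 300303660) + 7581 = 300304264 + 7581 = 300311845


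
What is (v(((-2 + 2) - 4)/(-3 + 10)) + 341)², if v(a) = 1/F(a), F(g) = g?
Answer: 1841449/16 ≈ 1.1509e+5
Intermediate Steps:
v(a) = 1/a
(v(((-2 + 2) - 4)/(-3 + 10)) + 341)² = (1/(((-2 + 2) - 4)/(-3 + 10)) + 341)² = (1/((0 - 4)/7) + 341)² = (1/(-4*⅐) + 341)² = (1/(-4/7) + 341)² = (-7/4 + 341)² = (1357/4)² = 1841449/16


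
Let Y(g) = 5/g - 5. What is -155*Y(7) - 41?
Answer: 4363/7 ≈ 623.29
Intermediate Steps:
Y(g) = -5 + 5/g
-155*Y(7) - 41 = -155*(-5 + 5/7) - 41 = -155*(-30/7) - 41 = 4650/7 - 41 = 4363/7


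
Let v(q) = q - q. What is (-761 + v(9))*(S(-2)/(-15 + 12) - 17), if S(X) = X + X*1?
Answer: 35767/3 ≈ 11922.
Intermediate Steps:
S(X) = 2*X (S(X) = X + X = 2*X)
v(q) = 0
(-761 + v(9))*(S(-2)/(-15 + 12) - 17) = (-761 + 0)*((2*(-2))/(-15 + 12) - 17) = -761*(-4/(-3) - 17) = -761*(-4*(-1/3) - 17) = -761*(4/3 - 17) = -761*(-47/3) = 35767/3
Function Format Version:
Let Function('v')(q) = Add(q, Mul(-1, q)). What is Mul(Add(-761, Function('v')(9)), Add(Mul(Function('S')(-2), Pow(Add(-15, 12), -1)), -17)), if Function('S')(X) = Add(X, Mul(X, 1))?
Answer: Rational(35767, 3) ≈ 11922.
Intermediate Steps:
Function('S')(X) = Mul(2, X) (Function('S')(X) = Add(X, X) = Mul(2, X))
Function('v')(q) = 0
Mul(Add(-761, Function('v')(9)), Add(Mul(Function('S')(-2), Pow(Add(-15, 12), -1)), -17)) = Mul(Add(-761, 0), Add(Mul(Mul(2, -2), Pow(Add(-15, 12), -1)), -17)) = Mul(-761, Add(Mul(-4, Pow(-3, -1)), -17)) = Mul(-761, Add(Mul(-4, Rational(-1, 3)), -17)) = Mul(-761, Add(Rational(4, 3), -17)) = Mul(-761, Rational(-47, 3)) = Rational(35767, 3)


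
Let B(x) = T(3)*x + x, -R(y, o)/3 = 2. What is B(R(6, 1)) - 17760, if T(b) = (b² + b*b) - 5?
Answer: -17844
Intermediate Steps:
R(y, o) = -6 (R(y, o) = -3*2 = -6)
T(b) = -5 + 2*b² (T(b) = (b² + b²) - 5 = 2*b² - 5 = -5 + 2*b²)
B(x) = 14*x (B(x) = (-5 + 2*3²)*x + x = (-5 + 2*9)*x + x = (-5 + 18)*x + x = 13*x + x = 14*x)
B(R(6, 1)) - 17760 = 14*(-6) - 17760 = -84 - 17760 = -17844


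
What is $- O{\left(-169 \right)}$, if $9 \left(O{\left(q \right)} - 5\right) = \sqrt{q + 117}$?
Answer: $-5 - \frac{2 i \sqrt{13}}{9} \approx -5.0 - 0.80123 i$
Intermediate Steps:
$O{\left(q \right)} = 5 + \frac{\sqrt{117 + q}}{9}$ ($O{\left(q \right)} = 5 + \frac{\sqrt{q + 117}}{9} = 5 + \frac{\sqrt{117 + q}}{9}$)
$- O{\left(-169 \right)} = - (5 + \frac{\sqrt{117 - 169}}{9}) = - (5 + \frac{\sqrt{-52}}{9}) = - (5 + \frac{2 i \sqrt{13}}{9}) = -5 - \frac{2 i \sqrt{13}}{9}$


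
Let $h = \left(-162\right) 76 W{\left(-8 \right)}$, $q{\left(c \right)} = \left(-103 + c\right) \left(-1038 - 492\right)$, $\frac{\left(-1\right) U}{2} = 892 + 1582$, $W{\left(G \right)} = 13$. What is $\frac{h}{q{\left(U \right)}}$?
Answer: $- \frac{8892}{429335} \approx -0.020711$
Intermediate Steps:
$U = -4948$ ($U = - 2 \left(892 + 1582\right) = \left(-2\right) 2474 = -4948$)
$q{\left(c \right)} = 157590 - 1530 c$ ($q{\left(c \right)} = \left(-103 + c\right) \left(-1530\right) = 157590 - 1530 c$)
$h = -160056$ ($h = \left(-162\right) 76 \cdot 13 = \left(-12312\right) 13 = -160056$)
$\frac{h}{q{\left(U \right)}} = - \frac{160056}{157590 - -7570440} = - \frac{160056}{157590 + 7570440} = - \frac{160056}{7728030} = \left(-160056\right) \frac{1}{7728030} = - \frac{8892}{429335}$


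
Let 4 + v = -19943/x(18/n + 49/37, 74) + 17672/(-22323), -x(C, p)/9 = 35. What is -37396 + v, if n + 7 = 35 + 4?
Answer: -12502268671/334845 ≈ -37338.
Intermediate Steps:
n = 32 (n = -7 + (35 + 4) = -7 + 39 = 32)
x(C, p) = -315 (x(C, p) = -9*35 = -315)
v = 19594949/334845 (v = -4 + (-19943/(-315) + 17672/(-22323)) = -4 + (-19943*(-1/315) + 17672*(-1/22323)) = -4 + (2849/45 - 17672/22323) = -4 + 20934329/334845 = 19594949/334845 ≈ 58.519)
-37396 + v = -37396 + 19594949/334845 = -12502268671/334845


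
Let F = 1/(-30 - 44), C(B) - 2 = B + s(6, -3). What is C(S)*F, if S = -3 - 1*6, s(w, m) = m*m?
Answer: -1/37 ≈ -0.027027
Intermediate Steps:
s(w, m) = m²
S = -9 (S = -3 - 6 = -9)
C(B) = 11 + B (C(B) = 2 + (B + (-3)²) = 2 + (B + 9) = 2 + (9 + B) = 11 + B)
F = -1/74 (F = 1/(-74) = -1/74 ≈ -0.013514)
C(S)*F = (11 - 9)*(-1/74) = 2*(-1/74) = -1/37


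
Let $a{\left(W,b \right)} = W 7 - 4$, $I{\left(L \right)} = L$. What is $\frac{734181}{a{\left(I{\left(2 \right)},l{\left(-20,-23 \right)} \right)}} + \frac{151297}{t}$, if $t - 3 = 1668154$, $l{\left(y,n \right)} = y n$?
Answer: $\frac{1224730687387}{16681570} \approx 73418.0$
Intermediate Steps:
$l{\left(y,n \right)} = n y$
$t = 1668157$ ($t = 3 + 1668154 = 1668157$)
$a{\left(W,b \right)} = -4 + 7 W$ ($a{\left(W,b \right)} = 7 W - 4 = -4 + 7 W$)
$\frac{734181}{a{\left(I{\left(2 \right)},l{\left(-20,-23 \right)} \right)}} + \frac{151297}{t} = \frac{734181}{-4 + 7 \cdot 2} + \frac{151297}{1668157} = \frac{734181}{-4 + 14} + 151297 \cdot \frac{1}{1668157} = \frac{734181}{10} + \frac{151297}{1668157} = \frac{1224730687387}{16681570}$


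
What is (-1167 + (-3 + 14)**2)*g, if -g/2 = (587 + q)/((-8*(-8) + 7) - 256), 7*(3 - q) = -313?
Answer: -9294756/1295 ≈ -7177.4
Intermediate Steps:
q = 334/7 (q = 3 - 1/7*(-313) = 3 + 313/7 = 334/7 ≈ 47.714)
g = 8886/1295 (g = -2*(587 + 334/7)/((-8*(-8) + 7) - 256) = -8886/(7*((64 + 7) - 256)) = -8886/(7*(71 - 256)) = -8886/(7*(-185)) = -8886*(-1)/(7*185) = -2*(-4443/1295) = 8886/1295 ≈ 6.8618)
(-1167 + (-3 + 14)**2)*g = (-1167 + (-3 + 14)**2)*(8886/1295) = (-1167 + 11**2)*(8886/1295) = (-1167 + 121)*(8886/1295) = -1046*8886/1295 = -9294756/1295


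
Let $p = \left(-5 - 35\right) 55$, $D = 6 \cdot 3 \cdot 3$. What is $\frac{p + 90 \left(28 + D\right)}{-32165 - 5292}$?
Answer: $- \frac{740}{5351} \approx -0.13829$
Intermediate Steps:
$D = 54$ ($D = 18 \cdot 3 = 54$)
$p = -2200$ ($p = \left(-40\right) 55 = -2200$)
$\frac{p + 90 \left(28 + D\right)}{-32165 - 5292} = \frac{-2200 + 90 \left(28 + 54\right)}{-32165 - 5292} = \frac{-2200 + 90 \cdot 82}{-37457} = \left(-2200 + 7380\right) \left(- \frac{1}{37457}\right) = 5180 \left(- \frac{1}{37457}\right) = - \frac{740}{5351}$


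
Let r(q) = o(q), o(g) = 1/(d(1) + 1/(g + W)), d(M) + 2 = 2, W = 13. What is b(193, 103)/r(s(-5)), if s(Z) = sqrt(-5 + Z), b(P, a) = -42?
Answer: -546/179 + 42*I*sqrt(10)/179 ≈ -3.0503 + 0.74199*I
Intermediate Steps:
d(M) = 0 (d(M) = -2 + 2 = 0)
o(g) = 13 + g (o(g) = 1/(0 + 1/(g + 13)) = 1/(0 + 1/(13 + g)) = 1/(1/(13 + g)) = 13 + g)
r(q) = 13 + q
b(193, 103)/r(s(-5)) = -42/(13 + sqrt(-5 - 5)) = -42/(13 + sqrt(-10)) = -42/(13 + I*sqrt(10))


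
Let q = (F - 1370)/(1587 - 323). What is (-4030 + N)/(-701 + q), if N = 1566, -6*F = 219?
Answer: 889856/253563 ≈ 3.5094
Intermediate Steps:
F = -73/2 (F = -1/6*219 = -73/2 ≈ -36.500)
q = -2813/2528 (q = (-73/2 - 1370)/(1587 - 323) = -2813/2/1264 = -2813/2*1/1264 = -2813/2528 ≈ -1.1127)
(-4030 + N)/(-701 + q) = (-4030 + 1566)/(-701 - 2813/2528) = -2464/(-1774941/2528) = -2464*(-2528/1774941) = 889856/253563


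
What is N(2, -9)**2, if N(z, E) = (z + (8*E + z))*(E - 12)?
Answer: 2039184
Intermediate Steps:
N(z, E) = (-12 + E)*(2*z + 8*E) (N(z, E) = (z + (z + 8*E))*(-12 + E) = (2*z + 8*E)*(-12 + E) = (-12 + E)*(2*z + 8*E))
N(2, -9)**2 = (-96*(-9) - 24*2 + 8*(-9)**2 + 2*(-9)*2)**2 = (864 - 48 + 8*81 - 36)**2 = (864 - 48 + 648 - 36)**2 = 1428**2 = 2039184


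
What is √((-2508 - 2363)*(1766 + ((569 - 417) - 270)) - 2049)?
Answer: I*√8029457 ≈ 2833.6*I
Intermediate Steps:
√((-2508 - 2363)*(1766 + ((569 - 417) - 270)) - 2049) = √(-4871*(1766 + (152 - 270)) - 2049) = √(-4871*(1766 - 118) - 2049) = √(-4871*1648 - 2049) = √(-8027408 - 2049) = √(-8029457) = I*√8029457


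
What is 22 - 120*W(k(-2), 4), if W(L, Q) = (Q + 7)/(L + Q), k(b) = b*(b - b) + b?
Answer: -638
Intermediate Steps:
k(b) = b (k(b) = b*0 + b = 0 + b = b)
W(L, Q) = (7 + Q)/(L + Q)
22 - 120*W(k(-2), 4) = 22 - 120*(7 + 4)/(-2 + 4) = 22 - 120*11/2 = 22 - 660 = -638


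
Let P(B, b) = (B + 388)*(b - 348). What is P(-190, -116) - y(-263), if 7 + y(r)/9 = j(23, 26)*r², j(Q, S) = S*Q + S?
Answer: -388544913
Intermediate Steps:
j(Q, S) = S + Q*S (j(Q, S) = Q*S + S = S + Q*S)
P(B, b) = (-348 + b)*(388 + B) (P(B, b) = (388 + B)*(-348 + b) = (-348 + b)*(388 + B))
y(r) = -63 + 5616*r² (y(r) = -63 + 9*((26*(1 + 23))*r²) = -63 + 9*((26*24)*r²) = -63 + 9*(624*r²) = -63 + 5616*r²)
P(-190, -116) - y(-263) = (-135024 - 348*(-190) + 388*(-116) - 190*(-116)) - (-63 + 5616*(-263)²) = (-135024 + 66120 - 45008 + 22040) - (-63 + 5616*69169) = -91872 - (-63 + 388453104) = -91872 - 1*388453041 = -91872 - 388453041 = -388544913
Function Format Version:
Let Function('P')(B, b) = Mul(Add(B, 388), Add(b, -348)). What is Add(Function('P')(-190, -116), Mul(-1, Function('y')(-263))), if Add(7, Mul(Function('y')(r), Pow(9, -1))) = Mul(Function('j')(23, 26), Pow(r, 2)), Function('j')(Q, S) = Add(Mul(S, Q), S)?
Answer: -388544913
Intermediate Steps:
Function('j')(Q, S) = Add(S, Mul(Q, S)) (Function('j')(Q, S) = Add(Mul(Q, S), S) = Add(S, Mul(Q, S)))
Function('P')(B, b) = Mul(Add(-348, b), Add(388, B)) (Function('P')(B, b) = Mul(Add(388, B), Add(-348, b)) = Mul(Add(-348, b), Add(388, B)))
Function('y')(r) = Add(-63, Mul(5616, Pow(r, 2))) (Function('y')(r) = Add(-63, Mul(9, Mul(Mul(26, Add(1, 23)), Pow(r, 2)))) = Add(-63, Mul(9, Mul(Mul(26, 24), Pow(r, 2)))) = Add(-63, Mul(9, Mul(624, Pow(r, 2)))) = Add(-63, Mul(5616, Pow(r, 2))))
Add(Function('P')(-190, -116), Mul(-1, Function('y')(-263))) = Add(Add(-135024, Mul(-348, -190), Mul(388, -116), Mul(-190, -116)), Mul(-1, Add(-63, Mul(5616, Pow(-263, 2))))) = Add(Add(-135024, 66120, -45008, 22040), Mul(-1, Add(-63, Mul(5616, 69169)))) = Add(-91872, Mul(-1, Add(-63, 388453104))) = Add(-91872, Mul(-1, 388453041)) = Add(-91872, -388453041) = -388544913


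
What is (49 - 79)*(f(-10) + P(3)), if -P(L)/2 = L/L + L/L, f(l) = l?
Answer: 420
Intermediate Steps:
P(L) = -4 (P(L) = -2*(L/L + L/L) = -2*(1 + 1) = -2*2 = -4)
(49 - 79)*(f(-10) + P(3)) = (49 - 79)*(-10 - 4) = -30*(-14) = 420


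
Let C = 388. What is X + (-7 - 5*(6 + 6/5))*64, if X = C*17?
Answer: 3844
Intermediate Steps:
X = 6596 (X = 388*17 = 6596)
X + (-7 - 5*(6 + 6/5))*64 = 6596 + (-7 - 5*(6 + 6/5))*64 = 6596 + (-7 - 5*36/5)*64 = 6596 + (-7 - 36)*64 = 6596 - 43*64 = 6596 - 2752 = 3844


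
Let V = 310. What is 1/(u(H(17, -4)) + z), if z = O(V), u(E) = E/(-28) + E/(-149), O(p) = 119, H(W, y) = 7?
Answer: 596/70747 ≈ 0.0084244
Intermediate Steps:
u(E) = -177*E/4172 (u(E) = E*(-1/28) + E*(-1/149) = -E/28 - E/149 = -177*E/4172)
z = 119
1/(u(H(17, -4)) + z) = 1/(-177/4172*7 + 119) = 1/(-177/596 + 119) = 1/(70747/596) = 596/70747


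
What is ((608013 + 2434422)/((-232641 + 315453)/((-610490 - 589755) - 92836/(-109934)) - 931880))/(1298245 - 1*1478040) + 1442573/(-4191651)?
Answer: -96636280910718381752466623/280808622643097933871621372 ≈ -0.34414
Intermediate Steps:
((608013 + 2434422)/((-232641 + 315453)/((-610490 - 589755) - 92836/(-109934)) - 931880))/(1298245 - 1*1478040) + 1442573/(-4191651) = (3042435/(82812/(-1200245 - 92836*(-1/109934)) - 931880))/(1298245 - 1478040) + 1442573*(-1/4191651) = (3042435/(82812/(-1200245 + 46418/54967) - 931880))/(-179795) - 1442573/4191651 = (3042435/(82812/(-65973820497/54967) - 931880))*(-1/179795) - 1442573/4191651 = (3042435/(82812*(-54967/65973820497) - 931880))*(-1/179795) - 1442573/4191651 = (3042435/(-1517309068/21991273499 - 931880))*(-1/179795) - 1442573/4191651 = (3042435/(-20493229465557188/21991273499))*(-1/179795) - 1442573/4191651 = (3042435*(-21991273499/20493229465557188))*(-1/179795) - 1442573/4191651 = -66907020187930065/20493229465557188*(-1/179795) - 1442573/4191651 = 1216491276144183/66992367122906447572 - 1442573/4191651 = -96636280910718381752466623/280808622643097933871621372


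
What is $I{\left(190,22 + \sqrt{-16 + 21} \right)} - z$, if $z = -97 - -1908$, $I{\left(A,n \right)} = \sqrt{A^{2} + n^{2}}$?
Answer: $-1811 + \sqrt{36589 + 44 \sqrt{5}} \approx -1619.5$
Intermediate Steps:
$z = 1811$ ($z = -97 + 1908 = 1811$)
$I{\left(190,22 + \sqrt{-16 + 21} \right)} - z = \sqrt{190^{2} + \left(22 + \sqrt{-16 + 21}\right)^{2}} - 1811 = \sqrt{36100 + \left(22 + \sqrt{5}\right)^{2}} - 1811 = -1811 + \sqrt{36100 + \left(22 + \sqrt{5}\right)^{2}}$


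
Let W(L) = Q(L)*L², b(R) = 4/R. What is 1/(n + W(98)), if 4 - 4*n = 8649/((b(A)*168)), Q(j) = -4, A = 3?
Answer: -896/34428489 ≈ -2.6025e-5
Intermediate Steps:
W(L) = -4*L²
n = -7753/896 (n = 1 - 8649/(4*((4/3)*168)) = 1 - 8649/(4*224) = 1 - ¼*8649/224 = 1 - 8649/896 = -7753/896 ≈ -8.6529)
1/(n + W(98)) = 1/(-7753/896 - 4*98²) = 1/(-7753/896 - 4*9604) = 1/(-7753/896 - 38416) = 1/(-34428489/896) = -896/34428489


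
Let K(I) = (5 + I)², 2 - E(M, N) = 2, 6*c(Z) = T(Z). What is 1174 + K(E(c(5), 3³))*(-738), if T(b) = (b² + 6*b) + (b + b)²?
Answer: -17276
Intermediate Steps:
T(b) = 5*b² + 6*b (T(b) = (b² + 6*b) + (2*b)² = (b² + 6*b) + 4*b² = 5*b² + 6*b)
c(Z) = Z*(6 + 5*Z)/6 (c(Z) = (Z*(6 + 5*Z))/6 = Z*(6 + 5*Z)/6)
E(M, N) = 0 (E(M, N) = 2 - 1*2 = 2 - 2 = 0)
1174 + K(E(c(5), 3³))*(-738) = 1174 + (5 + 0)²*(-738) = 1174 + 5²*(-738) = 1174 + 25*(-738) = 1174 - 18450 = -17276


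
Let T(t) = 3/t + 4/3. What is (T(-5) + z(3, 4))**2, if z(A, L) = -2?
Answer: 361/225 ≈ 1.6044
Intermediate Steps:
T(t) = 4/3 + 3/t (T(t) = 3/t + 4*(1/3) = 3/t + 4/3 = 4/3 + 3/t)
(T(-5) + z(3, 4))**2 = ((4/3 + 3/(-5)) - 2)**2 = ((4/3 + 3*(-1/5)) - 2)**2 = ((4/3 - 3/5) - 2)**2 = (11/15 - 2)**2 = (-19/15)**2 = 361/225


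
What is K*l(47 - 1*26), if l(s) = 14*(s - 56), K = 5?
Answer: -2450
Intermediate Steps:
l(s) = -784 + 14*s (l(s) = 14*(-56 + s) = -784 + 14*s)
K*l(47 - 1*26) = 5*(-784 + 14*(47 - 1*26)) = 5*(-784 + 14*(47 - 26)) = 5*(-784 + 14*21) = 5*(-784 + 294) = 5*(-490) = -2450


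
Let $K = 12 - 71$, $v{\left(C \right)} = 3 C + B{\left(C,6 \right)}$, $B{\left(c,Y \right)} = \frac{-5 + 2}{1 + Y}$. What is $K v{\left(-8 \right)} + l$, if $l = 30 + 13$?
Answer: $\frac{10390}{7} \approx 1484.3$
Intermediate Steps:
$B{\left(c,Y \right)} = - \frac{3}{1 + Y}$
$l = 43$
$v{\left(C \right)} = - \frac{3}{7} + 3 C$ ($v{\left(C \right)} = 3 C - \frac{3}{1 + 6} = 3 C - \frac{3}{7} = - \frac{3}{7} + 3 C$)
$K = -59$ ($K = 12 - 71 = -59$)
$K v{\left(-8 \right)} + l = - 59 \left(- \frac{3}{7} + 3 \left(-8\right)\right) + 43 = - 59 \left(- \frac{3}{7} - 24\right) + 43 = \left(-59\right) \left(- \frac{171}{7}\right) + 43 = \frac{10089}{7} + 43 = \frac{10390}{7}$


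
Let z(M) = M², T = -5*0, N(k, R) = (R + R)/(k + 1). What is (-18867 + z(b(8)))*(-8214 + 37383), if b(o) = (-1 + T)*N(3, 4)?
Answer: -550214847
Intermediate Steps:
N(k, R) = 2*R/(1 + k) (N(k, R) = (2*R)/(1 + k) = 2*R/(1 + k))
T = 0
b(o) = -2 (b(o) = (-1 + 0)*(2*4/(1 + 3)) = -2*4/4 = -1*2 = -2)
(-18867 + z(b(8)))*(-8214 + 37383) = (-18867 + (-2)²)*(-8214 + 37383) = (-18867 + 4)*29169 = -18863*29169 = -550214847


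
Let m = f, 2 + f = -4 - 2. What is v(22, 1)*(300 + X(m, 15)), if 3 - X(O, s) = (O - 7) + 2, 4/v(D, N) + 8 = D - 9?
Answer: 1264/5 ≈ 252.80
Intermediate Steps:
v(D, N) = 4/(-17 + D) (v(D, N) = 4/(-8 + (D - 9)) = 4/(-8 + (-9 + D)) = 4/(-17 + D))
f = -8 (f = -2 + (-4 - 2) = -2 - 6 = -8)
m = -8
X(O, s) = 8 - O (X(O, s) = 3 - ((O - 7) + 2) = 3 - ((-7 + O) + 2) = 3 - (-5 + O) = 3 + (5 - O) = 8 - O)
v(22, 1)*(300 + X(m, 15)) = (4/(-17 + 22))*(300 + (8 - 1*(-8))) = (4/5)*(300 + (8 + 8)) = (4*(⅕))*(300 + 16) = (⅘)*316 = 1264/5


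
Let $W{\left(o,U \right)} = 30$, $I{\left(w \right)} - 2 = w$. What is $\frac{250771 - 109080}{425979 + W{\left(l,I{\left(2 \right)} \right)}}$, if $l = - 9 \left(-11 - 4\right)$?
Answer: $\frac{141691}{426009} \approx 0.3326$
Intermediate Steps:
$l = 135$ ($l = \left(-9\right) \left(-15\right) = 135$)
$I{\left(w \right)} = 2 + w$
$\frac{250771 - 109080}{425979 + W{\left(l,I{\left(2 \right)} \right)}} = \frac{250771 - 109080}{425979 + 30} = \frac{141691}{426009}$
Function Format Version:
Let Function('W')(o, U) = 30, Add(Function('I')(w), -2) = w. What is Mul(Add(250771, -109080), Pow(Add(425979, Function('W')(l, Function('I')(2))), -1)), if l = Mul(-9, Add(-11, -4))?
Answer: Rational(141691, 426009) ≈ 0.33260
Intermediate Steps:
l = 135 (l = Mul(-9, -15) = 135)
Function('I')(w) = Add(2, w)
Mul(Add(250771, -109080), Pow(Add(425979, Function('W')(l, Function('I')(2))), -1)) = Mul(Add(250771, -109080), Pow(Add(425979, 30), -1)) = Mul(141691, Pow(426009, -1)) = Mul(141691, Rational(1, 426009)) = Rational(141691, 426009)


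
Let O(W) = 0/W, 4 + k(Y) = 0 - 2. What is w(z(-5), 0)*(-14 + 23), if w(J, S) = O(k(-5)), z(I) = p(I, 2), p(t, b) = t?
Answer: 0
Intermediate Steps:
k(Y) = -6 (k(Y) = -4 + (0 - 2) = -4 - 2 = -6)
z(I) = I
O(W) = 0
w(J, S) = 0
w(z(-5), 0)*(-14 + 23) = 0*(-14 + 23) = 0*9 = 0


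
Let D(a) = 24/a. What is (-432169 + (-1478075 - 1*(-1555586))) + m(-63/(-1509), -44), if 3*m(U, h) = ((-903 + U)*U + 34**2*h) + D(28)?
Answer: -1974513580376/5313189 ≈ -3.7163e+5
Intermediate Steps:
m(U, h) = 2/7 + 1156*h/3 + U*(-903 + U)/3 (m(U, h) = (((-903 + U)*U + 34**2*h) + 24/28)/3 = ((U*(-903 + U) + 1156*h) + 24*(1/28))/3 = ((1156*h + U*(-903 + U)) + 6/7)/3 = (6/7 + 1156*h + U*(-903 + U))/3 = 2/7 + 1156*h/3 + U*(-903 + U)/3)
(-432169 + (-1478075 - 1*(-1555586))) + m(-63/(-1509), -44) = (-432169 + (-1478075 - 1*(-1555586))) + (2/7 - (-18963)/(-1509) + (-63/(-1509))**2/3 + (1156/3)*(-44)) = (-432169 + (-1478075 + 1555586)) + (2/7 - (-18963)*(-1)/1509 + (-63*(-1/1509))**2/3 - 50864/3) = (-432169 + 77511) + (2/7 - 301*21/503 + (21/503)**2/3 - 50864/3) = -354658 + (2/7 - 6321/503 + (1/3)*(441/253009) - 50864/3) = -354658 + (2/7 - 6321/503 + 147/253009 - 50864/3) = -354658 - 90148596014/5313189 = -1974513580376/5313189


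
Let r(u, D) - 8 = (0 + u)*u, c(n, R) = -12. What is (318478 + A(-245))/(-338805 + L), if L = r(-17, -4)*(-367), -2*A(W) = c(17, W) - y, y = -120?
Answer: -79606/111951 ≈ -0.71108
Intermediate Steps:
r(u, D) = 8 + u² (r(u, D) = 8 + (0 + u)*u = 8 + u*u = 8 + u²)
A(W) = -54 (A(W) = -(-12 - 1*(-120))/2 = -(-12 + 120)/2 = -½*108 = -54)
L = -108999 (L = (8 + (-17)²)*(-367) = (8 + 289)*(-367) = 297*(-367) = -108999)
(318478 + A(-245))/(-338805 + L) = (318478 - 54)/(-338805 - 108999) = 318424/(-447804) = 318424*(-1/447804) = -79606/111951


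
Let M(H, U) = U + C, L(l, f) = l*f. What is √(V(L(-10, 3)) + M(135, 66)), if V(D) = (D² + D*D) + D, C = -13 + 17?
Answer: 4*√115 ≈ 42.895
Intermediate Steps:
C = 4
L(l, f) = f*l
M(H, U) = 4 + U (M(H, U) = U + 4 = 4 + U)
V(D) = D + 2*D² (V(D) = (D² + D²) + D = 2*D² + D = D + 2*D²)
√(V(L(-10, 3)) + M(135, 66)) = √((3*(-10))*(1 + 2*(3*(-10))) + (4 + 66)) = √(-30*(1 + 2*(-30)) + 70) = √(-30*(1 - 60) + 70) = √(-30*(-59) + 70) = √(1770 + 70) = √1840 = 4*√115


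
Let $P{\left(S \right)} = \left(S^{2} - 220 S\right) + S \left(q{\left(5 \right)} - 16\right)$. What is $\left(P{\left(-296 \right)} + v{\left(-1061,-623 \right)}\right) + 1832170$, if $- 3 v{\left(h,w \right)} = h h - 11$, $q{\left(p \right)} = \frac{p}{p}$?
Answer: $\frac{4842328}{3} \approx 1.6141 \cdot 10^{6}$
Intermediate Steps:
$q{\left(p \right)} = 1$
$v{\left(h,w \right)} = \frac{11}{3} - \frac{h^{2}}{3}$ ($v{\left(h,w \right)} = - \frac{h h - 11}{3} = - \frac{h^{2} - 11}{3} = - \frac{-11 + h^{2}}{3} = \frac{11}{3} - \frac{h^{2}}{3}$)
$P{\left(S \right)} = S^{2} - 235 S$ ($P{\left(S \right)} = \left(S^{2} - 220 S\right) + S \left(1 - 16\right) = \left(S^{2} - 220 S\right) + S \left(-15\right) = \left(S^{2} - 220 S\right) - 15 S = S^{2} - 235 S$)
$\left(P{\left(-296 \right)} + v{\left(-1061,-623 \right)}\right) + 1832170 = \left(- 296 \left(-235 - 296\right) + \left(\frac{11}{3} - \frac{\left(-1061\right)^{2}}{3}\right)\right) + 1832170 = \left(\left(-296\right) \left(-531\right) + \left(\frac{11}{3} - \frac{1125721}{3}\right)\right) + 1832170 = \left(157176 + \left(\frac{11}{3} - \frac{1125721}{3}\right)\right) + 1832170 = \left(157176 - \frac{1125710}{3}\right) + 1832170 = - \frac{654182}{3} + 1832170 = \frac{4842328}{3}$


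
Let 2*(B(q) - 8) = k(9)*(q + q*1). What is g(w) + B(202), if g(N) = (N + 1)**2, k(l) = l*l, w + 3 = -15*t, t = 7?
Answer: 27819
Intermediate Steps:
w = -108 (w = -3 - 15*7 = -3 - 105 = -108)
k(l) = l**2
g(N) = (1 + N)**2
B(q) = 8 + 81*q (B(q) = 8 + (9**2*(q + q*1))/2 = 8 + (81*(q + q))/2 = 8 + (81*(2*q))/2 = 8 + (162*q)/2 = 8 + 81*q)
g(w) + B(202) = (1 - 108)**2 + (8 + 81*202) = (-107)**2 + (8 + 16362) = 11449 + 16370 = 27819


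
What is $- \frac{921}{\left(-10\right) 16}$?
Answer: $\frac{921}{160} \approx 5.7562$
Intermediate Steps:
$- \frac{921}{\left(-10\right) 16} = - \frac{921}{-160} = \left(-921\right) \left(- \frac{1}{160}\right) = \frac{921}{160}$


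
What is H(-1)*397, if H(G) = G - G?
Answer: 0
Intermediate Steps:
H(G) = 0
H(-1)*397 = 0*397 = 0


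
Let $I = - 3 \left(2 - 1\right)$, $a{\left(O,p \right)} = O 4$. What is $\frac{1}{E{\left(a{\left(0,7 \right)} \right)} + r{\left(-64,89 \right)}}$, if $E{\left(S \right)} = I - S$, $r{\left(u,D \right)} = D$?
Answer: $\frac{1}{86} \approx 0.011628$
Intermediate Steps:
$a{\left(O,p \right)} = 4 O$
$I = -3$ ($I = \left(-3\right) 1 = -3$)
$E{\left(S \right)} = -3 - S$
$\frac{1}{E{\left(a{\left(0,7 \right)} \right)} + r{\left(-64,89 \right)}} = \frac{1}{\left(-3 - 4 \cdot 0\right) + 89} = \frac{1}{\left(-3 - 0\right) + 89} = \frac{1}{\left(-3 + 0\right) + 89} = \frac{1}{-3 + 89} = \frac{1}{86}$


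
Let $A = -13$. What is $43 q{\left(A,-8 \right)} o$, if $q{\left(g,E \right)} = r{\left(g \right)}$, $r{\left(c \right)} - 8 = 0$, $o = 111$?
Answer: $38184$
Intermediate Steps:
$r{\left(c \right)} = 8$ ($r{\left(c \right)} = 8 + 0 = 8$)
$q{\left(g,E \right)} = 8$
$43 q{\left(A,-8 \right)} o = 43 \cdot 8 \cdot 111 = 344 \cdot 111 = 38184$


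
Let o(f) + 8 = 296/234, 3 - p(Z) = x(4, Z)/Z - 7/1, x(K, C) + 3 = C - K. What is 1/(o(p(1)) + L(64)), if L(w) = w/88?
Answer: -1287/7732 ≈ -0.16645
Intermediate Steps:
L(w) = w/88 (L(w) = w*(1/88) = w/88)
x(K, C) = -3 + C - K (x(K, C) = -3 + (C - K) = -3 + C - K)
p(Z) = 10 - (-7 + Z)/Z (p(Z) = 3 - ((-3 + Z - 1*4)/Z - 7/1) = 3 - ((-3 + Z - 4)/Z - 7*1) = 3 - ((-7 + Z)/Z - 7) = 3 - (-7 + (-7 + Z)/Z) = 3 + (7 - (-7 + Z)/Z) = 10 - (-7 + Z)/Z)
o(f) = -788/117 (o(f) = -8 + 296/234 = -8 + 296*(1/234) = -8 + 148/117 = -788/117)
1/(o(p(1)) + L(64)) = 1/(-788/117 + (1/88)*64) = 1/(-788/117 + 8/11) = 1/(-7732/1287) = -1287/7732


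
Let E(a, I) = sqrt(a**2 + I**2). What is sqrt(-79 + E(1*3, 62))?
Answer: sqrt(-79 + sqrt(3853)) ≈ 4.1143*I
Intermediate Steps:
E(a, I) = sqrt(I**2 + a**2)
sqrt(-79 + E(1*3, 62)) = sqrt(-79 + sqrt(62**2 + (1*3)**2)) = sqrt(-79 + sqrt(3844 + 3**2)) = sqrt(-79 + sqrt(3844 + 9)) = sqrt(-79 + sqrt(3853))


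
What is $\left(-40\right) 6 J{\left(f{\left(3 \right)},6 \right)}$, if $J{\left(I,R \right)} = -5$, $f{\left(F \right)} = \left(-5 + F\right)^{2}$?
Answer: $1200$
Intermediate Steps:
$\left(-40\right) 6 J{\left(f{\left(3 \right)},6 \right)} = \left(-40\right) 6 \left(-5\right) = \left(-240\right) \left(-5\right) = 1200$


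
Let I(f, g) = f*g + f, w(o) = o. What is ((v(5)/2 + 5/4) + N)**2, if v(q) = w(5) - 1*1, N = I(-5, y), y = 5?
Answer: 11449/16 ≈ 715.56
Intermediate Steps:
I(f, g) = f + f*g
N = -30 (N = -5*(1 + 5) = -5*6 = -30)
v(q) = 4 (v(q) = 5 - 1*1 = 5 - 1 = 4)
((v(5)/2 + 5/4) + N)**2 = ((4/2 + 5/4) - 30)**2 = ((4*(1/2) + 5*(1/4)) - 30)**2 = ((2 + 5/4) - 30)**2 = (13/4 - 30)**2 = (-107/4)**2 = 11449/16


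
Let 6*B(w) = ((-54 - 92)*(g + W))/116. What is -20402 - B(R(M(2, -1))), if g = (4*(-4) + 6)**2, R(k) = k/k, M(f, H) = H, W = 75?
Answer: -7087121/348 ≈ -20365.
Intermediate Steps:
R(k) = 1
g = 100 (g = (-16 + 6)**2 = (-10)**2 = 100)
B(w) = -12775/348 (B(w) = (((-54 - 92)*(100 + 75))/116)/6 = (-146*175*(1/116))/6 = (-25550*1/116)/6 = (1/6)*(-12775/58) = -12775/348)
-20402 - B(R(M(2, -1))) = -20402 - 1*(-12775/348) = -20402 + 12775/348 = -7087121/348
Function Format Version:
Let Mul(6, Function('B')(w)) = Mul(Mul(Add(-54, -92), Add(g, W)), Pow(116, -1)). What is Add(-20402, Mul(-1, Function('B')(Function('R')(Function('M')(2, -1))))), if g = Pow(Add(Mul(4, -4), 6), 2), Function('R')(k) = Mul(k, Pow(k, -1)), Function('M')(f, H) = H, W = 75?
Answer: Rational(-7087121, 348) ≈ -20365.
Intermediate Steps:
Function('R')(k) = 1
g = 100 (g = Pow(Add(-16, 6), 2) = Pow(-10, 2) = 100)
Function('B')(w) = Rational(-12775, 348) (Function('B')(w) = Mul(Rational(1, 6), Mul(Mul(Add(-54, -92), Add(100, 75)), Pow(116, -1))) = Mul(Rational(1, 6), Mul(Mul(-146, 175), Rational(1, 116))) = Mul(Rational(1, 6), Mul(-25550, Rational(1, 116))) = Mul(Rational(1, 6), Rational(-12775, 58)) = Rational(-12775, 348))
Add(-20402, Mul(-1, Function('B')(Function('R')(Function('M')(2, -1))))) = Add(-20402, Mul(-1, Rational(-12775, 348))) = Add(-20402, Rational(12775, 348)) = Rational(-7087121, 348)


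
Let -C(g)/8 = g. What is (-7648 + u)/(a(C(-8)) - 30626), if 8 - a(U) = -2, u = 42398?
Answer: -17375/15308 ≈ -1.1350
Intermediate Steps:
C(g) = -8*g
a(U) = 10 (a(U) = 8 - 1*(-2) = 8 + 2 = 10)
(-7648 + u)/(a(C(-8)) - 30626) = (-7648 + 42398)/(10 - 30626) = 34750/(-30616) = 34750*(-1/30616) = -17375/15308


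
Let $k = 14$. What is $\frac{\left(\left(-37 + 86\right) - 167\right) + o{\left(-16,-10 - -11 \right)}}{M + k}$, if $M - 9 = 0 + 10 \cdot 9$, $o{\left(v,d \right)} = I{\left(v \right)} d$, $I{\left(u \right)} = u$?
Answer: $- \frac{134}{113} \approx -1.1858$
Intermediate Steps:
$o{\left(v,d \right)} = d v$ ($o{\left(v,d \right)} = v d = d v$)
$M = 99$ ($M = 9 + \left(0 + 10 \cdot 9\right) = 9 + \left(0 + 90\right) = 9 + 90 = 99$)
$\frac{\left(\left(-37 + 86\right) - 167\right) + o{\left(-16,-10 - -11 \right)}}{M + k} = \frac{\left(\left(-37 + 86\right) - 167\right) + \left(-10 - -11\right) \left(-16\right)}{99 + 14} = \frac{\left(49 - 167\right) + \left(-10 + 11\right) \left(-16\right)}{113} = \left(-118 + 1 \left(-16\right)\right) \frac{1}{113} = \left(-118 - 16\right) \frac{1}{113} = \left(-134\right) \frac{1}{113} = - \frac{134}{113}$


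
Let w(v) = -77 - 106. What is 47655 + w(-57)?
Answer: 47472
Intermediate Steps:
w(v) = -183
47655 + w(-57) = 47655 - 183 = 47472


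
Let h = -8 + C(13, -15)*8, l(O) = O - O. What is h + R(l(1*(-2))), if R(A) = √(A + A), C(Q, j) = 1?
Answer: 0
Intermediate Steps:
l(O) = 0
R(A) = √2*√A (R(A) = √(2*A) = √2*√A)
h = 0 (h = -8 + 1*8 = -8 + 8 = 0)
h + R(l(1*(-2))) = 0 + √2*√0 = 0 + √2*0 = 0 + 0 = 0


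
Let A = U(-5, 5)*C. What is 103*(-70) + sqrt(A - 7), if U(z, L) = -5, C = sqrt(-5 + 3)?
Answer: -7210 + sqrt(-7 - 5*I*sqrt(2)) ≈ -7208.8 - 2.9112*I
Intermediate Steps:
C = I*sqrt(2) (C = sqrt(-2) = I*sqrt(2) ≈ 1.4142*I)
A = -5*I*sqrt(2) ≈ -7.0711*I
103*(-70) + sqrt(A - 7) = 103*(-70) + sqrt(-5*I*sqrt(2) - 7) = -7210 + sqrt(-7 - 5*I*sqrt(2))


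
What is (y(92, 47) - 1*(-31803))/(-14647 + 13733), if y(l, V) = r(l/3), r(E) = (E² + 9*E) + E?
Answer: -297451/8226 ≈ -36.160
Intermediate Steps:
r(E) = E² + 10*E
y(l, V) = l*(10 + l/3)/3 (y(l, V) = (l/3)*(10 + l/3) = l*(10 + l/3)/3)
(y(92, 47) - 1*(-31803))/(-14647 + 13733) = ((⅑)*92*(30 + 92) - 1*(-31803))/(-14647 + 13733) = ((⅑)*92*122 + 31803)/(-914) = (11224/9 + 31803)*(-1/914) = (297451/9)*(-1/914) = -297451/8226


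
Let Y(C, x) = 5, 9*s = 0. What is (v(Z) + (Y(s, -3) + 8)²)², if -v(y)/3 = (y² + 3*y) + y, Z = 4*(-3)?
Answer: 14161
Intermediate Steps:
s = 0 (s = (⅑)*0 = 0)
Z = -12
v(y) = -12*y - 3*y² (v(y) = -3*((y² + 3*y) + y) = -3*(y² + 4*y) = -12*y - 3*y²)
(v(Z) + (Y(s, -3) + 8)²)² = (-3*(-12)*(4 - 12) + (5 + 8)²)² = (-3*(-12)*(-8) + 13²)² = (-288 + 169)² = (-119)² = 14161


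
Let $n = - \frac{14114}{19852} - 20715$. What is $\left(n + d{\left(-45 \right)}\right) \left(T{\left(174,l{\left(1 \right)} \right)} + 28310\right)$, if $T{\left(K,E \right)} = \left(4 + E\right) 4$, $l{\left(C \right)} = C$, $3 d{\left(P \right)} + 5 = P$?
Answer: $- \frac{8745028216265}{14889} \approx -5.8735 \cdot 10^{8}$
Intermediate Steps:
$d{\left(P \right)} = - \frac{5}{3} + \frac{P}{3}$
$n = - \frac{205624147}{9926}$ ($n = \left(-14114\right) \frac{1}{19852} - 20715 = - \frac{7057}{9926} - 20715 = - \frac{205624147}{9926} \approx -20716.0$)
$T{\left(K,E \right)} = 16 + 4 E$
$\left(n + d{\left(-45 \right)}\right) \left(T{\left(174,l{\left(1 \right)} \right)} + 28310\right) = \left(- \frac{205624147}{9926} + \left(- \frac{5}{3} + \frac{1}{3} \left(-45\right)\right)\right) \left(\left(16 + 4 \cdot 1\right) + 28310\right) = \left(- \frac{205624147}{9926} - \frac{50}{3}\right) \left(\left(16 + 4\right) + 28310\right) = \left(- \frac{205624147}{9926} - \frac{50}{3}\right) \left(20 + 28310\right) = \left(- \frac{617368741}{29778}\right) 28330 = - \frac{8745028216265}{14889}$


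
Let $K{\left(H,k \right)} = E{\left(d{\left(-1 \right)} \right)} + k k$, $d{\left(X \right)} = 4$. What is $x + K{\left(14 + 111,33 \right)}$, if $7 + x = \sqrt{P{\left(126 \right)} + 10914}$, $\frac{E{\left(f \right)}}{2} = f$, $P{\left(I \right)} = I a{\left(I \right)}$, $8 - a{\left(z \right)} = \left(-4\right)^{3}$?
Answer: $1090 + \sqrt{19986} \approx 1231.4$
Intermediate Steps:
$a{\left(z \right)} = 72$ ($a{\left(z \right)} = 8 - \left(-4\right)^{3} = 8 - -64 = 8 + 64 = 72$)
$P{\left(I \right)} = 72 I$ ($P{\left(I \right)} = I 72 = 72 I$)
$E{\left(f \right)} = 2 f$
$K{\left(H,k \right)} = 8 + k^{2}$ ($K{\left(H,k \right)} = 2 \cdot 4 + k k = 8 + k^{2}$)
$x = -7 + \sqrt{19986}$ ($x = -7 + \sqrt{72 \cdot 126 + 10914} = -7 + \sqrt{9072 + 10914} = -7 + \sqrt{19986} \approx 134.37$)
$x + K{\left(14 + 111,33 \right)} = \left(-7 + \sqrt{19986}\right) + \left(8 + 33^{2}\right) = \left(-7 + \sqrt{19986}\right) + \left(8 + 1089\right) = \left(-7 + \sqrt{19986}\right) + 1097 = 1090 + \sqrt{19986}$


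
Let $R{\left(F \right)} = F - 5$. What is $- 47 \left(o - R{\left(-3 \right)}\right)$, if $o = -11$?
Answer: $141$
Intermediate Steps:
$R{\left(F \right)} = -5 + F$
$- 47 \left(o - R{\left(-3 \right)}\right) = - 47 \left(-11 - \left(-5 - 3\right)\right) = - 47 \left(-11 - -8\right) = - 47 \left(-11 + 8\right) = \left(-47\right) \left(-3\right) = 141$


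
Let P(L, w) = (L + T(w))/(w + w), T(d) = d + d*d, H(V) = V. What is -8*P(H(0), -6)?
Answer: 20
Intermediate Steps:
T(d) = d + d**2
P(L, w) = (L + w*(1 + w))/(2*w) (P(L, w) = (L + w*(1 + w))/(w + w) = (L + w*(1 + w))/((2*w)) = (L + w*(1 + w))*(1/(2*w)) = (L + w*(1 + w))/(2*w))
-8*P(H(0), -6) = -4*(0 - 6*(1 - 6))/(-6) = -4*(-1)*(0 - 6*(-5))/6 = -4*(-1)*(0 + 30)/6 = -4*(-1)*30/6 = -8*(-5/2) = 20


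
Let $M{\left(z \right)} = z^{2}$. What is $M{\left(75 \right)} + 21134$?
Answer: $26759$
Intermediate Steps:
$M{\left(75 \right)} + 21134 = 75^{2} + 21134 = 5625 + 21134 = 26759$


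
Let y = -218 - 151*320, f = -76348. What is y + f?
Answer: -124886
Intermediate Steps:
y = -48538 (y = -218 - 48320 = -48538)
y + f = -48538 - 76348 = -124886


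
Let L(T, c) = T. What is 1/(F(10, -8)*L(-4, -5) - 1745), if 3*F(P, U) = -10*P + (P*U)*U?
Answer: -1/2465 ≈ -0.00040568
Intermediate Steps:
F(P, U) = -10*P/3 + P*U**2/3 (F(P, U) = (-10*P + (P*U)*U)/3 = (-10*P + P*U**2)/3 = -10*P/3 + P*U**2/3)
1/(F(10, -8)*L(-4, -5) - 1745) = 1/(((1/3)*10*(-10 + (-8)**2))*(-4) - 1745) = 1/(((1/3)*10*(-10 + 64))*(-4) - 1745) = 1/(((1/3)*10*54)*(-4) - 1745) = 1/(180*(-4) - 1745) = 1/(-720 - 1745) = 1/(-2465) = 1*(-1/2465) = -1/2465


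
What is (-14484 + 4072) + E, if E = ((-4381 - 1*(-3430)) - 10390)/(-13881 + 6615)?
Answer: -75642251/7266 ≈ -10410.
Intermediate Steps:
E = 11341/7266 (E = ((-4381 + 3430) - 10390)/(-7266) = (-951 - 10390)*(-1/7266) = -11341*(-1/7266) = 11341/7266 ≈ 1.5608)
(-14484 + 4072) + E = (-14484 + 4072) + 11341/7266 = -10412 + 11341/7266 = -75642251/7266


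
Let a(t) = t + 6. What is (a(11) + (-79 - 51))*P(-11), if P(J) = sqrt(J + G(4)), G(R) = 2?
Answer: -339*I ≈ -339.0*I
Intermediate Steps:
a(t) = 6 + t
P(J) = sqrt(2 + J) (P(J) = sqrt(J + 2) = sqrt(2 + J))
(a(11) + (-79 - 51))*P(-11) = ((6 + 11) + (-79 - 51))*sqrt(2 - 11) = (17 - 130)*sqrt(-9) = -339*I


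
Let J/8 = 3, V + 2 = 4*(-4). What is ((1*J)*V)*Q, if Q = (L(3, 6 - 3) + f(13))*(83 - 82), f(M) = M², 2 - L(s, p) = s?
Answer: -72576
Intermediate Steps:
V = -18 (V = -2 + 4*(-4) = -2 - 16 = -18)
L(s, p) = 2 - s
J = 24 (J = 8*3 = 24)
Q = 168 (Q = ((2 - 1*3) + 13²)*(83 - 82) = ((2 - 3) + 169)*1 = (-1 + 169)*1 = 168*1 = 168)
((1*J)*V)*Q = ((1*24)*(-18))*168 = (24*(-18))*168 = -432*168 = -72576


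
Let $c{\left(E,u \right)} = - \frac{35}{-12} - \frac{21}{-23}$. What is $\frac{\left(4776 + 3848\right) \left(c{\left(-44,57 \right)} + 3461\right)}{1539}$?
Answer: $\frac{2061767708}{106191} \approx 19416.0$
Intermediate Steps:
$c{\left(E,u \right)} = \frac{1057}{276}$ ($c{\left(E,u \right)} = \left(-35\right) \left(- \frac{1}{12}\right) - - \frac{21}{23} = \frac{35}{12} + \frac{21}{23} = \frac{1057}{276}$)
$\frac{\left(4776 + 3848\right) \left(c{\left(-44,57 \right)} + 3461\right)}{1539} = \frac{\left(4776 + 3848\right) \left(\frac{1057}{276} + 3461\right)}{1539} = 8624 \cdot \frac{956293}{276} \cdot \frac{1}{1539} = \frac{2061767708}{69} \cdot \frac{1}{1539} = \frac{2061767708}{106191}$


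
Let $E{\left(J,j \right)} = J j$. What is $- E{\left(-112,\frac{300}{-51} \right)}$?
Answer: $- \frac{11200}{17} \approx -658.82$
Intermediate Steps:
$- E{\left(-112,\frac{300}{-51} \right)} = - \left(-112\right) \frac{300}{-51} = - \left(-112\right) 300 \left(- \frac{1}{51}\right) = - \frac{\left(-112\right) \left(-100\right)}{17} = \left(-1\right) \frac{11200}{17} = - \frac{11200}{17}$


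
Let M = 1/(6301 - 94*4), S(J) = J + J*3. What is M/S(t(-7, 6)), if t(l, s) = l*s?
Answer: -1/995400 ≈ -1.0046e-6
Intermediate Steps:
S(J) = 4*J (S(J) = J + 3*J = 4*J)
M = 1/5925 (M = 1/(6301 - 376) = 1/5925 ≈ 0.00016878)
M/S(t(-7, 6)) = 1/(5925*((4*(-7*6)))) = 1/(5925*((4*(-42)))) = (1/5925)/(-168) = (1/5925)*(-1/168) = -1/995400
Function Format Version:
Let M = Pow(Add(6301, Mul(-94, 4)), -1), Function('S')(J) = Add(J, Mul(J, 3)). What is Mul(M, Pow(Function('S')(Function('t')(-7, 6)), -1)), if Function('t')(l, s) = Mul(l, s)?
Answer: Rational(-1, 995400) ≈ -1.0046e-6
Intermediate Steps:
Function('S')(J) = Mul(4, J) (Function('S')(J) = Add(J, Mul(3, J)) = Mul(4, J))
M = Rational(1, 5925) (M = Pow(Add(6301, -376), -1) = Pow(5925, -1) = Rational(1, 5925) ≈ 0.00016878)
Mul(M, Pow(Function('S')(Function('t')(-7, 6)), -1)) = Mul(Rational(1, 5925), Pow(Mul(4, Mul(-7, 6)), -1)) = Mul(Rational(1, 5925), Pow(Mul(4, -42), -1)) = Mul(Rational(1, 5925), Pow(-168, -1)) = Mul(Rational(1, 5925), Rational(-1, 168)) = Rational(-1, 995400)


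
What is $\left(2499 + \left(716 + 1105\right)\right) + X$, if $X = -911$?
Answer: $3409$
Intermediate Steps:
$\left(2499 + \left(716 + 1105\right)\right) + X = \left(2499 + \left(716 + 1105\right)\right) - 911 = \left(2499 + 1821\right) - 911 = 4320 - 911 = 3409$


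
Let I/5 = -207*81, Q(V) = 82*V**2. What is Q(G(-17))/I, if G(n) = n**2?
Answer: -6848722/83835 ≈ -81.693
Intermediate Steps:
I = -83835 (I = 5*(-207*81) = 5*(-16767) = -83835)
Q(G(-17))/I = (82*((-17)**2)**2)/(-83835) = (82*289**2)*(-1/83835) = (82*83521)*(-1/83835) = 6848722*(-1/83835) = -6848722/83835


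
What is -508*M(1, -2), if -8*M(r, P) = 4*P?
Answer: -508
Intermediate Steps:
M(r, P) = -P/2
-508*M(1, -2) = -(-254)*(-2) = -508*1 = -508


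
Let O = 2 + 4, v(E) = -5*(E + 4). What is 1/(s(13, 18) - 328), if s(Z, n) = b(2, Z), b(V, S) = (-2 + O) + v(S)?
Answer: -1/409 ≈ -0.0024450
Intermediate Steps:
v(E) = -20 - 5*E (v(E) = -5*(4 + E) = -20 - 5*E)
O = 6
b(V, S) = -16 - 5*S (b(V, S) = (-2 + 6) + (-20 - 5*S) = 4 + (-20 - 5*S) = -16 - 5*S)
s(Z, n) = -16 - 5*Z
1/(s(13, 18) - 328) = 1/((-16 - 5*13) - 328) = 1/((-16 - 65) - 328) = 1/(-81 - 328) = 1/(-409) = -1/409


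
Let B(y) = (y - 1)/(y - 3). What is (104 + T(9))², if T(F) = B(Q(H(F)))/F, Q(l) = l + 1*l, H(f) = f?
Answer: 197599249/18225 ≈ 10842.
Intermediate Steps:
Q(l) = 2*l (Q(l) = l + l = 2*l)
B(y) = (-1 + y)/(-3 + y)
T(F) = (-1 + 2*F)/(F*(-3 + 2*F)) (T(F) = ((-1 + 2*F)/(-3 + 2*F))/F = (-1 + 2*F)/(F*(-3 + 2*F)))
(104 + T(9))² = (104 + (-1 + 2*9)/(9*(-3 + 2*9)))² = (104 + (-1 + 18)/(9*(-3 + 18)))² = (104 + (⅑)*17/15)² = (104 + (⅑)*(1/15)*17)² = (104 + 17/135)² = (14057/135)² = 197599249/18225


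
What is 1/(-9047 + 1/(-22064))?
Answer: -22064/199613009 ≈ -0.00011053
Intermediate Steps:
1/(-9047 + 1/(-22064)) = 1/(-9047 - 1/22064) = 1/(-199613009/22064) = -22064/199613009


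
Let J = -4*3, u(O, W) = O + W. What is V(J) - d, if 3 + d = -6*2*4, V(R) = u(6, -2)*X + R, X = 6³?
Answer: 903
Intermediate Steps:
J = -12
X = 216
V(R) = 864 + R (V(R) = (6 - 2)*216 + R = 4*216 + R = 864 + R)
d = -51 (d = -3 - 6*2*4 = -3 - 12*4 = -3 - 48 = -51)
V(J) - d = (864 - 12) - 1*(-51) = 852 + 51 = 903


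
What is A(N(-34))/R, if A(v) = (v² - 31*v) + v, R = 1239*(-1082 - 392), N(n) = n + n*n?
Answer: -2652/3953 ≈ -0.67088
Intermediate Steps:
N(n) = n + n²
R = -1826286 (R = 1239*(-1474) = -1826286)
A(v) = v² - 30*v
A(N(-34))/R = ((-34*(1 - 34))*(-30 - 34*(1 - 34)))/(-1826286) = ((-34*(-33))*(-30 - 34*(-33)))*(-1/1826286) = (1122*(-30 + 1122))*(-1/1826286) = (1122*1092)*(-1/1826286) = 1225224*(-1/1826286) = -2652/3953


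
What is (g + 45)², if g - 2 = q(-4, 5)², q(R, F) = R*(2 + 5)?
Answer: 690561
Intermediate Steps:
q(R, F) = 7*R (q(R, F) = R*7 = 7*R)
g = 786 (g = 2 + (7*(-4))² = 2 + (-28)² = 2 + 784 = 786)
(g + 45)² = (786 + 45)² = 831² = 690561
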